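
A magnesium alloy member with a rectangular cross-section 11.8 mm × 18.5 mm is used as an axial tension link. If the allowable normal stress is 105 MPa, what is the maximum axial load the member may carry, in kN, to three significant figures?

A = 218.3 mm².
P_max = σ_allow · A = 105 · 218.3 = 22920 N = 22.92 kN.

22.9 kN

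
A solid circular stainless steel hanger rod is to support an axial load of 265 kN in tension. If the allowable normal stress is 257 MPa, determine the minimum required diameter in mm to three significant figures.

Required area A ≥ P/σ_allow = 265000/257 = 1031 mm².
For a solid circular section, d ≥ √(4A/π) = 36.23 mm.

36.2 mm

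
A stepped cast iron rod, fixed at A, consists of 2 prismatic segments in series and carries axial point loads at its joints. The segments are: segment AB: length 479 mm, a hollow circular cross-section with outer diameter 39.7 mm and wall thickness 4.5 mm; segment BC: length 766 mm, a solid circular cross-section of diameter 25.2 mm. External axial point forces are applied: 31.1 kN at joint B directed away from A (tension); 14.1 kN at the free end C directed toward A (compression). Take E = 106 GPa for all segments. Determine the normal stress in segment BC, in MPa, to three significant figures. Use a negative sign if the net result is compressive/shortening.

-28.3 MPa

Internal axial forces (sectioning from the free end, tension +): N_BC = -14.1 kN, N_AB = 17 kN.
A_BC = 498.8 mm².
σ_BC = N_BC/A_BC = -14100/498.8 = -28.27 MPa.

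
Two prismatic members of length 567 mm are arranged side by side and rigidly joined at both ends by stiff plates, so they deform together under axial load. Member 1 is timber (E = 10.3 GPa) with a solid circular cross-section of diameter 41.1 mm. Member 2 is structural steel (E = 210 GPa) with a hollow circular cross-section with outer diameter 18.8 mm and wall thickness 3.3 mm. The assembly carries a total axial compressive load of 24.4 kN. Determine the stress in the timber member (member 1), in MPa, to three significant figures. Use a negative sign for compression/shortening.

A_1 = 1327 mm².
A_2 = 160.7 mm².
Equal strain + equilibrium ⇒ each member carries load in proportion to AE: A₁E₁ = 13670000 N, A₂E₂ = 33750000 N, ΣAE = 47410000 N.
σ₁ = P·E₁/ΣAE = -24400·10300/47410000 = -5.301 MPa.

-5.30 MPa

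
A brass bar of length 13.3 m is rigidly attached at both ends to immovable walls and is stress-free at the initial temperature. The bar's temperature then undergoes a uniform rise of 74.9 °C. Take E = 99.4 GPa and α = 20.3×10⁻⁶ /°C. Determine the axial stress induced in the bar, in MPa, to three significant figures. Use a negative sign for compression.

Free thermal expansion αLΔT = 20.3e-6 · 13300 · 74.9 = 20.22 mm.
The walls impose strain ε = −(20.22)/13300 = -1.5205e-03; σ = Eε = 99400 · -1.5205e-03 = -151.1 MPa.

-151 MPa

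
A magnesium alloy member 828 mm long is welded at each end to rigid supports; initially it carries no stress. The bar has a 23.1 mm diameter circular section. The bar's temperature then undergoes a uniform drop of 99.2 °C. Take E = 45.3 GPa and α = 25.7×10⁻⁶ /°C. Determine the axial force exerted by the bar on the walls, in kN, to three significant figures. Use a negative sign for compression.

Free thermal expansion αLΔT = 25.7e-6 · 828 · -99.2 = -2.111 mm.
The walls impose strain ε = −(-2.111)/828 = 2.5494e-03; σ = Eε = 45300 · 2.5494e-03 = 115.5 MPa.
Wall reaction R = σ·A = 115.5·419.1 = 48400 N = 48.4 kN.

48.4 kN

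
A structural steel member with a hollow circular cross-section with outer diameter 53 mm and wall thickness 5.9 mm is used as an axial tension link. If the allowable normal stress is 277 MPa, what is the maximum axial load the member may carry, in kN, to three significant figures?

A = 873 mm².
P_max = σ_allow · A = 277 · 873 = 241800 N = 241.8 kN.

242 kN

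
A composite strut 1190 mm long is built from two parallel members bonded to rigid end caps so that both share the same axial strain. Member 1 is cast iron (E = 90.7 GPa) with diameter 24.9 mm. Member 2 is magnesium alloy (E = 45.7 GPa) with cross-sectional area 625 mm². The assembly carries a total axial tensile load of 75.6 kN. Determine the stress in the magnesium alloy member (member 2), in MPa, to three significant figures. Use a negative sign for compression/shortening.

47.5 MPa

A_1 = 487 mm².
Equal strain + equilibrium ⇒ each member carries load in proportion to AE: A₁E₁ = 44170000 N, A₂E₂ = 28560000 N, ΣAE = 72730000 N.
σ₂ = P·E₂/ΣAE = 75600·45700/72730000 = 47.5 MPa.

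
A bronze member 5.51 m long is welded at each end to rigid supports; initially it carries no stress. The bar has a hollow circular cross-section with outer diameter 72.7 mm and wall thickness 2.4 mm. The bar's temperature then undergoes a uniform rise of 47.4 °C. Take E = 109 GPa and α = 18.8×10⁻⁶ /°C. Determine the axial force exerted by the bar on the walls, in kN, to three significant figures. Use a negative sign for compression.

-51.5 kN

Free thermal expansion αLΔT = 18.8e-6 · 5510 · 47.4 = 4.91 mm.
The walls impose strain ε = −(4.91)/5510 = -8.9112e-04; σ = Eε = 109000 · -8.9112e-04 = -97.13 MPa.
Wall reaction R = σ·A = -97.13·530 = -51480 N = -51.48 kN.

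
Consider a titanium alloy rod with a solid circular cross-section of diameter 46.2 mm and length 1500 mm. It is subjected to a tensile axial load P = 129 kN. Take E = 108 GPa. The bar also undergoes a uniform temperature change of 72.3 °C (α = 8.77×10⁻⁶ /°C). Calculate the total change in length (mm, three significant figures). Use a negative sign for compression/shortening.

A = 1676 mm².
δ_mech = NL/(AE) = 129000·1500/(1676·108000) = 1.069 mm.
δ_thermal = αLΔT = 8.77e-6·1500·72.3 = 0.9511 mm.
δ = δ_mech + δ_thermal = 2.02 mm.

2.02 mm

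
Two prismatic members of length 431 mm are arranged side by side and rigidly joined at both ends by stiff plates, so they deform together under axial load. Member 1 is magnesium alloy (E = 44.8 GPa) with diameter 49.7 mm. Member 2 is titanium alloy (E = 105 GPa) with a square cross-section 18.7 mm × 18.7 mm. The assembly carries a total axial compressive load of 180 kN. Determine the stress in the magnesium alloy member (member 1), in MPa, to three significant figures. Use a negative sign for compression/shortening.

A_1 = 1940 mm².
A_2 = 349.7 mm².
Equal strain + equilibrium ⇒ each member carries load in proportion to AE: A₁E₁ = 86910000 N, A₂E₂ = 36720000 N, ΣAE = 123600000 N.
σ₁ = P·E₁/ΣAE = -180000·44800/123600000 = -65.23 MPa.

-65.2 MPa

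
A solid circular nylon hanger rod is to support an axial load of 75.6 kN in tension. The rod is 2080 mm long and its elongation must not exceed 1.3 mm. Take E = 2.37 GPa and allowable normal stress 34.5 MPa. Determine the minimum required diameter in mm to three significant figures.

Required area A ≥ P/σ_allow = 75600/34.5 = 2191 mm².
For a solid circular section, d ≥ √(4A/π) = 52.82 mm.
Elongation limit: A ≥ PL/(Eδ_allow) = 75600·2080/(2370·1.3) = 51040 mm² ⇒ d ≥ 254.9 mm.
The elongation limit governs.

255 mm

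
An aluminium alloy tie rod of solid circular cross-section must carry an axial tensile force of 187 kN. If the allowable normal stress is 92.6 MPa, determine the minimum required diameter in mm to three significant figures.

Required area A ≥ P/σ_allow = 187000/92.6 = 2019 mm².
For a solid circular section, d ≥ √(4A/π) = 50.71 mm.

50.7 mm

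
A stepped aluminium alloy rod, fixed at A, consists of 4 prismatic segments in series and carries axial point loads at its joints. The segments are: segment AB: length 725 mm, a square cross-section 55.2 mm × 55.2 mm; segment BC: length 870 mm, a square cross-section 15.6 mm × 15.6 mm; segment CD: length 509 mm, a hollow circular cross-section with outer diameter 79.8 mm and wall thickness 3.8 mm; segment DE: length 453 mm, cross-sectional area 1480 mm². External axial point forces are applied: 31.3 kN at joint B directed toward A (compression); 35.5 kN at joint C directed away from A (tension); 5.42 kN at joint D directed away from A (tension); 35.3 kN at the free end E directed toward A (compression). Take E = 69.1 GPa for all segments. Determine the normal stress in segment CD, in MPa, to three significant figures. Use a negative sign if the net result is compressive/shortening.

-32.9 MPa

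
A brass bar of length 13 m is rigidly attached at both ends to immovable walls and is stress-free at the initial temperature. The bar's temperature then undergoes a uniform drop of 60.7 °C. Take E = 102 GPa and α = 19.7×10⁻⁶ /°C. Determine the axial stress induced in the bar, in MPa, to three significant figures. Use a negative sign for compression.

122 MPa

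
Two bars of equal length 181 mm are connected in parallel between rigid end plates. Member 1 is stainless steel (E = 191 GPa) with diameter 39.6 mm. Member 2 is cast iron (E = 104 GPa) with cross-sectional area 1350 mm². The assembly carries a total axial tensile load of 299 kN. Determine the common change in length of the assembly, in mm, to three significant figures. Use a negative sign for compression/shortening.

0.144 mm

A_1 = 1232 mm².
Equal strain + equilibrium ⇒ each member carries load in proportion to AE: A₁E₁ = 235200000 N, A₂E₂ = 140400000 N, ΣAE = 375600000 N.
δ = PL/ΣAE = 299000·181/375600000 = 0.1441 mm.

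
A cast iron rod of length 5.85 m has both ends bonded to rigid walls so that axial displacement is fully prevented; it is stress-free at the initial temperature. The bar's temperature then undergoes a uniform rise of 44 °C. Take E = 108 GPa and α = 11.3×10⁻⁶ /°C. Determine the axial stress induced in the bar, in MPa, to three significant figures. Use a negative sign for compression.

Free thermal expansion αLΔT = 11.3e-6 · 5850 · 44 = 2.909 mm.
The walls impose strain ε = −(2.909)/5850 = -4.9720e-04; σ = Eε = 108000 · -4.9720e-04 = -53.7 MPa.

-53.7 MPa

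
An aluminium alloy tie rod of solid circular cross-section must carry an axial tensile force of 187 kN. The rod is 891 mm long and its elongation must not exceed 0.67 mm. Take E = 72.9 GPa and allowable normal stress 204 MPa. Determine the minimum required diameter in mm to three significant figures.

Required area A ≥ P/σ_allow = 187000/204 = 916.7 mm².
For a solid circular section, d ≥ √(4A/π) = 34.16 mm.
Elongation limit: A ≥ PL/(Eδ_allow) = 187000·891/(72900·0.67) = 3411 mm² ⇒ d ≥ 65.9 mm.
The elongation limit governs.

65.9 mm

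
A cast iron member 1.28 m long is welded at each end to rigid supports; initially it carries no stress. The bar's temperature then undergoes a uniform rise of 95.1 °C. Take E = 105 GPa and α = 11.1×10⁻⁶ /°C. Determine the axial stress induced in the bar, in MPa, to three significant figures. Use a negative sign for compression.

-111 MPa

Free thermal expansion αLΔT = 11.1e-6 · 1280 · 95.1 = 1.351 mm.
The walls impose strain ε = −(1.351)/1280 = -1.0556e-03; σ = Eε = 105000 · -1.0556e-03 = -110.8 MPa.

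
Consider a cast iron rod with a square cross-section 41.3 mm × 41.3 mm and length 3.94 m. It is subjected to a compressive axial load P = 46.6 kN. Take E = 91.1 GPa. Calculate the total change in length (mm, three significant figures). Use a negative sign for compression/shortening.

A = 1706 mm².
δ_mech = NL/(AE) = -46600·3940/(1706·91100) = -1.182 mm.

-1.18 mm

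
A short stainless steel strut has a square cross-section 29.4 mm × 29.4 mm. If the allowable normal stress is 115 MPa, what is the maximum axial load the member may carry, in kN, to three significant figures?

A = 864.4 mm².
P_max = σ_allow · A = 115 · 864.4 = 99400 N = 99.4 kN.

99.4 kN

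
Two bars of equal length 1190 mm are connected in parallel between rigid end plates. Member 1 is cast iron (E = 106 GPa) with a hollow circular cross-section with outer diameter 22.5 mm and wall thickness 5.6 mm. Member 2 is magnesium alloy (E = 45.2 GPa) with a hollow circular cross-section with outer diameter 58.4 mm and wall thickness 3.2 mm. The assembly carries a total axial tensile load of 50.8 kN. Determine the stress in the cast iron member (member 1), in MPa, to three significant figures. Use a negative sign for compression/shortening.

95.1 MPa

A_1 = 297.3 mm².
A_2 = 554.9 mm².
Equal strain + equilibrium ⇒ each member carries load in proportion to AE: A₁E₁ = 31520000 N, A₂E₂ = 25080000 N, ΣAE = 56600000 N.
σ₁ = P·E₁/ΣAE = 50800·106000/56600000 = 95.14 MPa.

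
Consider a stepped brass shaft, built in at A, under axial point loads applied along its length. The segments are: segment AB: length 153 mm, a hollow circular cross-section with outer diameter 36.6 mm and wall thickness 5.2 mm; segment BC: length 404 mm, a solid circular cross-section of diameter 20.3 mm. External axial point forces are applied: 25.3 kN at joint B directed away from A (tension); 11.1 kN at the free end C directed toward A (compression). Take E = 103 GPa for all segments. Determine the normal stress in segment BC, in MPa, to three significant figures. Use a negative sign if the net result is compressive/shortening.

-34.3 MPa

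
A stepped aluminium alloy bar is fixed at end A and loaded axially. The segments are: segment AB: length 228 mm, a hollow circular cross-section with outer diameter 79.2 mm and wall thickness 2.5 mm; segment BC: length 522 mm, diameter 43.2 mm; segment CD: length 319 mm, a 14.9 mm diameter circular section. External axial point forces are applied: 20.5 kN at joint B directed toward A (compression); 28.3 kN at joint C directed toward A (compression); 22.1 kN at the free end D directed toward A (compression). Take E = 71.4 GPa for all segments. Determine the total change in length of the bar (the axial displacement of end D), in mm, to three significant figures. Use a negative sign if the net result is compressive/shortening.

Internal axial forces (sectioning from the free end, tension +): N_CD = -22.1 kN, N_BC = -50.4 kN, N_AB = -70.9 kN.
A_AB = 602.4 mm².
A_BC = 1466 mm².
A_CD = 174.4 mm².
δ_AB = -70900·228/(602.4·71400) = -0.3758 mm
δ_BC = -50400·522/(1466·71400) = -0.2514 mm
δ_CD = -22100·319/(174.4·71400) = -0.5663 mm
δ = Σδ_i = -1.193 mm.

-1.19 mm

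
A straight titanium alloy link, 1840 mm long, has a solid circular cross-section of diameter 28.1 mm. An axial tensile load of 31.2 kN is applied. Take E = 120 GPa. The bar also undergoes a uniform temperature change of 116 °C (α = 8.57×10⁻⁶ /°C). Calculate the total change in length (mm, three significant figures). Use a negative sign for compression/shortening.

A = 620.2 mm².
δ_mech = NL/(AE) = 31200·1840/(620.2·120000) = 0.7714 mm.
δ_thermal = αLΔT = 8.57e-6·1840·116 = 1.829 mm.
δ = δ_mech + δ_thermal = 2.601 mm.

2.60 mm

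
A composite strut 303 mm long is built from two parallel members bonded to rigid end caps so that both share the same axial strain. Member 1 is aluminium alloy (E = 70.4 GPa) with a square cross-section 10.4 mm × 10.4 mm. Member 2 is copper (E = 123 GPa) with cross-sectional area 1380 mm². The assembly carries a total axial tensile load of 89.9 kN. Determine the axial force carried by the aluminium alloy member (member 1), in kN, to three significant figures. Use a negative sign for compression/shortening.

A_1 = 108.2 mm².
Equal strain + equilibrium ⇒ each member carries load in proportion to AE: A₁E₁ = 7614000 N, A₂E₂ = 169700000 N, ΣAE = 177400000 N.
F₁ = P·A₁E₁/ΣAE = 89900·7614000/177400000 = 3860 N.

3.86 kN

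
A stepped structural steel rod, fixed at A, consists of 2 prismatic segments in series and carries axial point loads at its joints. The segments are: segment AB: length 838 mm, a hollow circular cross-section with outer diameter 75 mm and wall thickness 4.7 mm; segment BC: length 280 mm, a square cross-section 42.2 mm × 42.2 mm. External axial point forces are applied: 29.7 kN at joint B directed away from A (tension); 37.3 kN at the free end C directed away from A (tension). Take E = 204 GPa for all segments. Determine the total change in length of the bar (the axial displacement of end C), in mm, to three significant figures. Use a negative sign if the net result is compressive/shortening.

0.294 mm

Internal axial forces (sectioning from the free end, tension +): N_BC = 37.3 kN, N_AB = 67 kN.
A_AB = 1038 mm².
A_BC = 1781 mm².
δ_AB = 67000·838/(1038·204000) = 0.2651 mm
δ_BC = 37300·280/(1781·204000) = 0.02875 mm
δ = Σδ_i = 0.2939 mm.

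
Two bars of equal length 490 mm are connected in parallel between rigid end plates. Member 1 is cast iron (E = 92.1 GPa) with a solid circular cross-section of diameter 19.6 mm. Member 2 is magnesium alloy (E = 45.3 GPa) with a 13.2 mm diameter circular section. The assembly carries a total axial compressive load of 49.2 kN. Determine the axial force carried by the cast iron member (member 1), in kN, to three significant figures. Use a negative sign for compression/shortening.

-40.2 kN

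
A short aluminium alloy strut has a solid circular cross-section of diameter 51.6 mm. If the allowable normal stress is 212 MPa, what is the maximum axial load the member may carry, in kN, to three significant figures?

A = 2091 mm².
P_max = σ_allow · A = 212 · 2091 = 443300 N = 443.3 kN.

443 kN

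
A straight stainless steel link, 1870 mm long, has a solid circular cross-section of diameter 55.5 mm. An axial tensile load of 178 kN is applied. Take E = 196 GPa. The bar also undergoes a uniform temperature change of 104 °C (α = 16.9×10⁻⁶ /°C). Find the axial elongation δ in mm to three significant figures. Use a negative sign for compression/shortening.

A = 2419 mm².
δ_mech = NL/(AE) = 178000·1870/(2419·196000) = 0.702 mm.
δ_thermal = αLΔT = 16.9e-6·1870·104 = 3.287 mm.
δ = δ_mech + δ_thermal = 3.989 mm.

3.99 mm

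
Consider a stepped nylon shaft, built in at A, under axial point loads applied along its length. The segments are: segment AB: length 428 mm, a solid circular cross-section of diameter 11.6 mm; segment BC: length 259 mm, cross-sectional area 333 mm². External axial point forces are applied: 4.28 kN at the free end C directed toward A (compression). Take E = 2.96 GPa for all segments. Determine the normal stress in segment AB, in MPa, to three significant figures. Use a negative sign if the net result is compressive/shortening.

-40.5 MPa

Internal axial forces (sectioning from the free end, tension +): N_BC = -4.28 kN, N_AB = -4.28 kN.
A_AB = 105.7 mm².
σ_AB = N_AB/A_AB = -4280/105.7 = -40.5 MPa.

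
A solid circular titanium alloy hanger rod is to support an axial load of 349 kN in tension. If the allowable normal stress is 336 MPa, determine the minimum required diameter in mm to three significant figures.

36.4 mm

Required area A ≥ P/σ_allow = 349000/336 = 1039 mm².
For a solid circular section, d ≥ √(4A/π) = 36.37 mm.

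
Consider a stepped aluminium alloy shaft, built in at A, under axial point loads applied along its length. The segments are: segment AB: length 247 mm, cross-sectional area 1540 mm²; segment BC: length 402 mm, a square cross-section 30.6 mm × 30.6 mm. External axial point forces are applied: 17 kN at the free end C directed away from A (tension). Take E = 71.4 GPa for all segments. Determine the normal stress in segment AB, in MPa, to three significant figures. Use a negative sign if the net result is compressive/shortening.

11.0 MPa

Internal axial forces (sectioning from the free end, tension +): N_BC = 17 kN, N_AB = 17 kN.
σ_AB = N_AB/A_AB = 17000/1540 = 11.04 MPa.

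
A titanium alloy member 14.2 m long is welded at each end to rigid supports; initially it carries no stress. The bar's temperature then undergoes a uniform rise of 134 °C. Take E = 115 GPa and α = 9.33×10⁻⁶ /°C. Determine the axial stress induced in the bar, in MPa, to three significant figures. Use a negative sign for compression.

Free thermal expansion αLΔT = 9.33e-6 · 14200 · 134 = 17.75 mm.
The walls impose strain ε = −(17.75)/14200 = -1.2502e-03; σ = Eε = 115000 · -1.2502e-03 = -143.8 MPa.

-144 MPa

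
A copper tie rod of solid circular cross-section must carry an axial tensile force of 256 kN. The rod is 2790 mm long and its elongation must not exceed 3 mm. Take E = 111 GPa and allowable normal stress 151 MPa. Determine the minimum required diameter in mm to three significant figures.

52.3 mm

Required area A ≥ P/σ_allow = 256000/151 = 1695 mm².
For a solid circular section, d ≥ √(4A/π) = 46.46 mm.
Elongation limit: A ≥ PL/(Eδ_allow) = 256000·2790/(111000·3) = 2145 mm² ⇒ d ≥ 52.26 mm.
The elongation limit governs.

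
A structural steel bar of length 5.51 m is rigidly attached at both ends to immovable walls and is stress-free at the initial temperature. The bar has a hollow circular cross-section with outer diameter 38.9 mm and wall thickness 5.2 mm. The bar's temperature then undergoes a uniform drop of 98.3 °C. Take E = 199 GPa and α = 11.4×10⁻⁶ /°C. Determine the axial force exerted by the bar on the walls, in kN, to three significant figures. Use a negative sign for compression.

123 kN

Free thermal expansion αLΔT = 11.4e-6 · 5510 · -98.3 = -6.175 mm.
The walls impose strain ε = −(-6.175)/5510 = 1.1206e-03; σ = Eε = 199000 · 1.1206e-03 = 223 MPa.
Wall reaction R = σ·A = 223·550.5 = 122800 N = 122.8 kN.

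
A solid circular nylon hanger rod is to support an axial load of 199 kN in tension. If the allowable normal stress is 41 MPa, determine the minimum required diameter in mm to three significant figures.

78.6 mm

Required area A ≥ P/σ_allow = 199000/41 = 4854 mm².
For a solid circular section, d ≥ √(4A/π) = 78.61 mm.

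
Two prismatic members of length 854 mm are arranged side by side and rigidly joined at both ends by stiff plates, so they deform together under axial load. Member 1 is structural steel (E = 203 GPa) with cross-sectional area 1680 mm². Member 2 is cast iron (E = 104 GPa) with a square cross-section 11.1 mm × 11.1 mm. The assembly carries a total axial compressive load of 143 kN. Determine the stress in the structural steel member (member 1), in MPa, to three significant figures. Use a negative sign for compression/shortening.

A_2 = 123.2 mm².
Equal strain + equilibrium ⇒ each member carries load in proportion to AE: A₁E₁ = 341000000 N, A₂E₂ = 12810000 N, ΣAE = 353900000 N.
σ₁ = P·E₁/ΣAE = -143000·203000/353900000 = -82.04 MPa.

-82.0 MPa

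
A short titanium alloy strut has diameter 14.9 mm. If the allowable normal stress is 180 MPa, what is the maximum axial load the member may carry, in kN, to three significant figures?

A = 174.4 mm².
P_max = σ_allow · A = 180 · 174.4 = 31390 N = 31.39 kN.

31.4 kN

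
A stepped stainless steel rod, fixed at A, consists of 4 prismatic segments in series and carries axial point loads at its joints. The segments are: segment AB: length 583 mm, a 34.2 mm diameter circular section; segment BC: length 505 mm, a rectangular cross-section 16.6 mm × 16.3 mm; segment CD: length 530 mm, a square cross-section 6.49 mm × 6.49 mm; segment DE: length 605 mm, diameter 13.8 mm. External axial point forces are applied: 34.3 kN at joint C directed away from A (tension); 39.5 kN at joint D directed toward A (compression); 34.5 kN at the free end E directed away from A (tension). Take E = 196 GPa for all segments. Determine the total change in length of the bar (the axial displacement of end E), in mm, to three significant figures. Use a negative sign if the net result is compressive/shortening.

Internal axial forces (sectioning from the free end, tension +): N_DE = 34.5 kN, N_CD = -5 kN, N_BC = 29.3 kN, N_AB = 29.3 kN.
A_AB = 918.6 mm².
A_BC = 270.6 mm².
A_CD = 42.12 mm².
A_DE = 149.6 mm².
δ_AB = 29300·583/(918.6·196000) = 0.09487 mm
δ_BC = 29300·505/(270.6·196000) = 0.279 mm
δ_CD = -5000·530/(42.12·196000) = -0.321 mm
δ_DE = 34500·605/(149.6·196000) = 0.712 mm
δ = Σδ_i = 0.7649 mm.

0.765 mm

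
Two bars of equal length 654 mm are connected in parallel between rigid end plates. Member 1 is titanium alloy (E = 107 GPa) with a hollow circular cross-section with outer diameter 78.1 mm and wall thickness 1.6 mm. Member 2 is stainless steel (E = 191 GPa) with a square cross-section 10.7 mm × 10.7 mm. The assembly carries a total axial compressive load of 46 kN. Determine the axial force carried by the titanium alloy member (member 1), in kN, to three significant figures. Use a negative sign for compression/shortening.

A_1 = 384.5 mm².
A_2 = 114.5 mm².
Equal strain + equilibrium ⇒ each member carries load in proportion to AE: A₁E₁ = 41140000 N, A₂E₂ = 21870000 N, ΣAE = 63010000 N.
F₁ = P·A₁E₁/ΣAE = -46000·41140000/63010000 = -30040 N.

-30.0 kN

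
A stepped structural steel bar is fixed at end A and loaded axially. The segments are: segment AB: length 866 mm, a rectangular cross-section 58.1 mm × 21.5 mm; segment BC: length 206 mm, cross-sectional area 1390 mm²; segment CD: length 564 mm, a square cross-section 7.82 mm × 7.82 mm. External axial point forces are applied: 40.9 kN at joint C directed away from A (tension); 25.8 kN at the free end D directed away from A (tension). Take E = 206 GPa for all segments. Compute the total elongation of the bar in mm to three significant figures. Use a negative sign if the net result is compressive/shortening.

Internal axial forces (sectioning from the free end, tension +): N_CD = 25.8 kN, N_BC = 66.7 kN, N_AB = 66.7 kN.
A_AB = 1249 mm².
A_CD = 61.15 mm².
δ_AB = 66700·866/(1249·206000) = 0.2245 mm
δ_BC = 66700·206/(1390·206000) = 0.04799 mm
δ_CD = 25800·564/(61.15·206000) = 1.155 mm
δ = Σδ_i = 1.428 mm.

1.43 mm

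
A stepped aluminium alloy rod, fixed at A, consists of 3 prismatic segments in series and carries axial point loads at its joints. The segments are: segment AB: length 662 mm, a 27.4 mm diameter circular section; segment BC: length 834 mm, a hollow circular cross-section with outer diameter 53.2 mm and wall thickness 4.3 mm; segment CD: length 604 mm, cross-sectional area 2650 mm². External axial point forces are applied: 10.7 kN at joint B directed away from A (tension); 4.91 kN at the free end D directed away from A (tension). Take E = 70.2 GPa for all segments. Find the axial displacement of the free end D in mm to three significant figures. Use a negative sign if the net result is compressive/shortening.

Internal axial forces (sectioning from the free end, tension +): N_CD = 4.91 kN, N_BC = 4.91 kN, N_AB = 15.61 kN.
A_AB = 589.6 mm².
A_BC = 660.6 mm².
δ_AB = 15610·662/(589.6·70200) = 0.2497 mm
δ_BC = 4910·834/(660.6·70200) = 0.0883 mm
δ_CD = 4910·604/(2650·70200) = 0.01594 mm
δ = Σδ_i = 0.3539 mm.

0.354 mm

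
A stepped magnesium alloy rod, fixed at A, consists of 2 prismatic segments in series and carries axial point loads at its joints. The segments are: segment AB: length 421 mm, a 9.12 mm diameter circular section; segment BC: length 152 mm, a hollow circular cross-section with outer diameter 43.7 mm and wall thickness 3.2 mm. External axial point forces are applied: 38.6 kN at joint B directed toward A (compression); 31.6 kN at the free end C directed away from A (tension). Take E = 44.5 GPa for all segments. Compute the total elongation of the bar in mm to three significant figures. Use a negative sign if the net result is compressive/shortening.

-0.749 mm

Internal axial forces (sectioning from the free end, tension +): N_BC = 31.6 kN, N_AB = -7 kN.
A_AB = 65.33 mm².
A_BC = 407.2 mm².
δ_AB = -7000·421/(65.33·44500) = -1.014 mm
δ_BC = 31600·152/(407.2·44500) = 0.2651 mm
δ = Σδ_i = -0.7487 mm.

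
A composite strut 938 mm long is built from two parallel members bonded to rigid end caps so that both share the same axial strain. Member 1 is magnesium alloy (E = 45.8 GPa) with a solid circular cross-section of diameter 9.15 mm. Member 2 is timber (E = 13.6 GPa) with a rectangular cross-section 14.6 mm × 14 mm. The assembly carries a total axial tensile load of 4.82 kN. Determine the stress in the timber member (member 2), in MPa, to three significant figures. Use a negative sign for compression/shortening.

11.3 MPa

A_1 = 65.76 mm².
A_2 = 204.4 mm².
Equal strain + equilibrium ⇒ each member carries load in proportion to AE: A₁E₁ = 3012000 N, A₂E₂ = 2780000 N, ΣAE = 5791000 N.
σ₂ = P·E₂/ΣAE = 4820·13600/5791000 = 11.32 MPa.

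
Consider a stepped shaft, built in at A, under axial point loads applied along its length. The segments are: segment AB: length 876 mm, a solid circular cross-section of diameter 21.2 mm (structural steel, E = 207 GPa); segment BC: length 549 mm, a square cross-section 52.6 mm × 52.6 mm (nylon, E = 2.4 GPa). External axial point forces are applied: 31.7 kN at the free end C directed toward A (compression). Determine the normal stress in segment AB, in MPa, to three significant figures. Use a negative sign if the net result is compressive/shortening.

-89.8 MPa

Internal axial forces (sectioning from the free end, tension +): N_BC = -31.7 kN, N_AB = -31.7 kN.
A_AB = 353 mm².
σ_AB = N_AB/A_AB = -31700/353 = -89.8 MPa.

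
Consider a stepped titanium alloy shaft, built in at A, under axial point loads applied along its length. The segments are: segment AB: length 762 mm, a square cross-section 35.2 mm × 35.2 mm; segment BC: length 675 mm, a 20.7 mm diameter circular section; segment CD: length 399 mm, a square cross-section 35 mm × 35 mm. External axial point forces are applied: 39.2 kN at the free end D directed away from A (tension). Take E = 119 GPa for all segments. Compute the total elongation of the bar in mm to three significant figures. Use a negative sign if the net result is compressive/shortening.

0.971 mm

Internal axial forces (sectioning from the free end, tension +): N_CD = 39.2 kN, N_BC = 39.2 kN, N_AB = 39.2 kN.
A_AB = 1239 mm².
A_BC = 336.5 mm².
A_CD = 1225 mm².
δ_AB = 39200·762/(1239·119000) = 0.2026 mm
δ_BC = 39200·675/(336.5·119000) = 0.6607 mm
δ_CD = 39200·399/(1225·119000) = 0.1073 mm
δ = Σδ_i = 0.9706 mm.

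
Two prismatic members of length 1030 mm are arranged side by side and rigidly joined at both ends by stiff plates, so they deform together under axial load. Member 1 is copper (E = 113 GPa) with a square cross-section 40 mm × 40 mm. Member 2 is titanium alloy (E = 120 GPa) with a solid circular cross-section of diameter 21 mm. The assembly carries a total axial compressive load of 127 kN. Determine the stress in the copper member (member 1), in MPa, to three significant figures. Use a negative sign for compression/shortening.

-64.5 MPa

A_1 = 1600 mm².
A_2 = 346.4 mm².
Equal strain + equilibrium ⇒ each member carries load in proportion to AE: A₁E₁ = 180800000 N, A₂E₂ = 41560000 N, ΣAE = 222400000 N.
σ₁ = P·E₁/ΣAE = -127000·113000/222400000 = -64.54 MPa.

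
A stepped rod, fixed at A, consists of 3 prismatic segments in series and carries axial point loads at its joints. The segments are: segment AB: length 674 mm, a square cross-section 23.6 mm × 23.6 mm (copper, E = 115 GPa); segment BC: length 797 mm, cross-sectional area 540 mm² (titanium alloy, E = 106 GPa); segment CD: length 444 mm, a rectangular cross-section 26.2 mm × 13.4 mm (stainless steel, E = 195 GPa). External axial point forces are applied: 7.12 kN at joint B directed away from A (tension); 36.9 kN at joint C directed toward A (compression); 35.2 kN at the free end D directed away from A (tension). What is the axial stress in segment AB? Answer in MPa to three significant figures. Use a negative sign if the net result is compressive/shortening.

Internal axial forces (sectioning from the free end, tension +): N_CD = 35.2 kN, N_BC = -1.7 kN, N_AB = 5.42 kN.
A_AB = 557 mm².
σ_AB = N_AB/A_AB = 5420/557 = 9.731 MPa.

9.73 MPa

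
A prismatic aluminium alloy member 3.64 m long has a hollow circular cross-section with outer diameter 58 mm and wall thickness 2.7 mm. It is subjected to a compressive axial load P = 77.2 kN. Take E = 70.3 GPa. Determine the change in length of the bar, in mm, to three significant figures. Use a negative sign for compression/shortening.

-8.52 mm

A = 469.1 mm².
δ_mech = NL/(AE) = -77200·3640/(469.1·70300) = -8.522 mm.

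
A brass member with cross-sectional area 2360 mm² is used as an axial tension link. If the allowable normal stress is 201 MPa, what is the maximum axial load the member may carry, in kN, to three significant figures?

474 kN

P_max = σ_allow · A = 201 · 2360 = 474400 N = 474.4 kN.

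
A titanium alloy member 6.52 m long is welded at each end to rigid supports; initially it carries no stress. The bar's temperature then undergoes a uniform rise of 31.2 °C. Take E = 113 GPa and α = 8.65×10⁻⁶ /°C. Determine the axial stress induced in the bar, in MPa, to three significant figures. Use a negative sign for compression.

-30.5 MPa

Free thermal expansion αLΔT = 8.65e-6 · 6520 · 31.2 = 1.76 mm.
The walls impose strain ε = −(1.76)/6520 = -2.6988e-04; σ = Eε = 113000 · -2.6988e-04 = -30.5 MPa.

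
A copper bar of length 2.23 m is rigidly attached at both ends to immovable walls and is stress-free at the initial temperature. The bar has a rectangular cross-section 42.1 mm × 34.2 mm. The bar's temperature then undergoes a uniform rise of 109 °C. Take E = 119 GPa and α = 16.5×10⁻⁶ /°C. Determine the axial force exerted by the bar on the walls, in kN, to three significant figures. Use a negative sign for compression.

Free thermal expansion αLΔT = 16.5e-6 · 2230 · 109 = 4.011 mm.
The walls impose strain ε = −(4.011)/2230 = -1.7985e-03; σ = Eε = 119000 · -1.7985e-03 = -214 MPa.
Wall reaction R = σ·A = -214·1440 = -308200 N = -308.2 kN.

-308 kN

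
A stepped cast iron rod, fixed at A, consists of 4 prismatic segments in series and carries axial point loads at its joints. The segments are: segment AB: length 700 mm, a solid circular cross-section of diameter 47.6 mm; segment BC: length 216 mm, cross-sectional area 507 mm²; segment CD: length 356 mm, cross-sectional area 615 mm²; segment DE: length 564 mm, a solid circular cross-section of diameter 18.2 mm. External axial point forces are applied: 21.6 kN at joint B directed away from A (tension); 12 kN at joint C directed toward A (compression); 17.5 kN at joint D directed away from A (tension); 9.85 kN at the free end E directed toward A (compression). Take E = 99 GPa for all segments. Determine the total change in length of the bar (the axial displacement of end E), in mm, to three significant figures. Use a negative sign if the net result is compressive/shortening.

-0.121 mm

Internal axial forces (sectioning from the free end, tension +): N_DE = -9.85 kN, N_CD = 7.65 kN, N_BC = -4.35 kN, N_AB = 17.25 kN.
A_AB = 1780 mm².
A_DE = 260.2 mm².
δ_AB = 17250·700/(1780·99000) = 0.06854 mm
δ_BC = -4350·216/(507·99000) = -0.01872 mm
δ_CD = 7650·356/(615·99000) = 0.04473 mm
δ_DE = -9850·564/(260.2·99000) = -0.2157 mm
δ = Σδ_i = -0.1211 mm.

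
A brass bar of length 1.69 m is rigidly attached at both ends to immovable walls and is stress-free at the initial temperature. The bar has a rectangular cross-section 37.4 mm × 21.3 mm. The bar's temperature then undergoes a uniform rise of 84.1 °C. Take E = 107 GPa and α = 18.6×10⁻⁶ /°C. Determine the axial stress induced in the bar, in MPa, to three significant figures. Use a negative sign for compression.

-167 MPa

Free thermal expansion αLΔT = 18.6e-6 · 1690 · 84.1 = 2.644 mm.
The walls impose strain ε = −(2.644)/1690 = -1.5643e-03; σ = Eε = 107000 · -1.5643e-03 = -167.4 MPa.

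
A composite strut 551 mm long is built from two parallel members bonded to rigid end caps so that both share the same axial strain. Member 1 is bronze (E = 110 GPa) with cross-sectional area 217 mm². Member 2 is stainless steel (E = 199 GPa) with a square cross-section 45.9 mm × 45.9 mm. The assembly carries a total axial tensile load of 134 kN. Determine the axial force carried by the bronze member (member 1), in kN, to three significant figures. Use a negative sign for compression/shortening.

A_2 = 2107 mm².
Equal strain + equilibrium ⇒ each member carries load in proportion to AE: A₁E₁ = 23870000 N, A₂E₂ = 419300000 N, ΣAE = 443100000 N.
F₁ = P·A₁E₁/ΣAE = 134000·23870000/443100000 = 7218 N.

7.22 kN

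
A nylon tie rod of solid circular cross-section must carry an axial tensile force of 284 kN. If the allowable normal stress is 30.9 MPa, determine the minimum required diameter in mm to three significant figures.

108 mm

Required area A ≥ P/σ_allow = 284000/30.9 = 9191 mm².
For a solid circular section, d ≥ √(4A/π) = 108.2 mm.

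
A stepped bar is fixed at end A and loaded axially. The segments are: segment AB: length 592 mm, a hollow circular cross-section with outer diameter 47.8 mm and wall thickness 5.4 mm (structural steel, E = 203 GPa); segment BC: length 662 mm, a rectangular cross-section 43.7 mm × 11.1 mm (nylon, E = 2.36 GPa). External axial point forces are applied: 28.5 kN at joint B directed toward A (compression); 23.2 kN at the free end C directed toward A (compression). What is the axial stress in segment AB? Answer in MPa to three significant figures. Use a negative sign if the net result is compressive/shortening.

Internal axial forces (sectioning from the free end, tension +): N_BC = -23.2 kN, N_AB = -51.7 kN.
A_AB = 719.3 mm².
σ_AB = N_AB/A_AB = -51700/719.3 = -71.88 MPa.

-71.9 MPa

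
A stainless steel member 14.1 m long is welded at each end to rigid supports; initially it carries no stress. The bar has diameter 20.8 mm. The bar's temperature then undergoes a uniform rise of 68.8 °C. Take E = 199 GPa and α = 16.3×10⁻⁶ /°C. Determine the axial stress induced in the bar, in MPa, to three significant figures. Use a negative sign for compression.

Free thermal expansion αLΔT = 16.3e-6 · 14100 · 68.8 = 15.81 mm.
The walls impose strain ε = −(15.81)/14100 = -1.1214e-03; σ = Eε = 199000 · -1.1214e-03 = -223.2 MPa.

-223 MPa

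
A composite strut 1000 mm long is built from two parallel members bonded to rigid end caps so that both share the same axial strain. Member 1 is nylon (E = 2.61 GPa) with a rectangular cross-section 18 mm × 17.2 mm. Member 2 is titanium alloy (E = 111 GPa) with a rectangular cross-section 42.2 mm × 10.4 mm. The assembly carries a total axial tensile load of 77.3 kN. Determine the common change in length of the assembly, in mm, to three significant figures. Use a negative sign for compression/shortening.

A_1 = 309.6 mm².
A_2 = 438.9 mm².
Equal strain + equilibrium ⇒ each member carries load in proportion to AE: A₁E₁ = 808100 N, A₂E₂ = 48720000 N, ΣAE = 49520000 N.
δ = PL/ΣAE = 77300·1000/49520000 = 1.561 mm.

1.56 mm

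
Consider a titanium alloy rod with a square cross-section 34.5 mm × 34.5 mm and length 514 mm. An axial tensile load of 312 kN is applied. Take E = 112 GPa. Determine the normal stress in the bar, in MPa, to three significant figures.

A = 1190 mm².
σ = N/A = 312000/1190 = 262.1 MPa.

262 MPa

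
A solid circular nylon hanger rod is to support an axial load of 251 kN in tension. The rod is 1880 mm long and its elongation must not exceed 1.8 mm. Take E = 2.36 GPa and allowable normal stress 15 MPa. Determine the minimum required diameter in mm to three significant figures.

Required area A ≥ P/σ_allow = 251000/15 = 16730 mm².
For a solid circular section, d ≥ √(4A/π) = 146 mm.
Elongation limit: A ≥ PL/(Eδ_allow) = 251000·1880/(2360·1.8) = 111100 mm² ⇒ d ≥ 376.1 mm.
The elongation limit governs.

376 mm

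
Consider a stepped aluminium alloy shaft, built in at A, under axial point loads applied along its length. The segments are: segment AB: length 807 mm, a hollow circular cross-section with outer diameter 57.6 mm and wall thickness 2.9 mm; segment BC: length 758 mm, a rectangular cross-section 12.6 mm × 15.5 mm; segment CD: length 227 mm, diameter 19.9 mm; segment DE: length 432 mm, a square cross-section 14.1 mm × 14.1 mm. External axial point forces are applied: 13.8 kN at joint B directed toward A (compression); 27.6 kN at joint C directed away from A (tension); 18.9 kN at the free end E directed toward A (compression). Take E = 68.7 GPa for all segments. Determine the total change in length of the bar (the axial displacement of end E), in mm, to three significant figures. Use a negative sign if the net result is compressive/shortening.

Internal axial forces (sectioning from the free end, tension +): N_DE = -18.9 kN, N_CD = -18.9 kN, N_BC = 8.7 kN, N_AB = -5.1 kN.
A_AB = 498.4 mm².
A_BC = 195.3 mm².
A_CD = 311 mm².
A_DE = 198.8 mm².
δ_AB = -5100·807/(498.4·68700) = -0.1202 mm
δ_BC = 8700·758/(195.3·68700) = 0.4915 mm
δ_CD = -18900·227/(311·68700) = -0.2008 mm
δ_DE = -18900·432/(198.8·68700) = -0.5978 mm
δ = Σδ_i = -0.4273 mm.

-0.427 mm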